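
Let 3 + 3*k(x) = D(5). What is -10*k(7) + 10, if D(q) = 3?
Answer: 10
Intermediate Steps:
k(x) = 0 (k(x) = -1 + (1/3)*3 = -1 + 1 = 0)
-10*k(7) + 10 = -10*0 + 10 = 0 + 10 = 10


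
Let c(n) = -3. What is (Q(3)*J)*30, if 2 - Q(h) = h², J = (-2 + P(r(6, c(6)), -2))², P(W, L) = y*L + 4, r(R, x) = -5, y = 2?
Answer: -840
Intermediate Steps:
P(W, L) = 4 + 2*L (P(W, L) = 2*L + 4 = 4 + 2*L)
J = 4 (J = (-2 + (4 + 2*(-2)))² = (-2 + (4 - 4))² = (-2 + 0)² = (-2)² = 4)
Q(h) = 2 - h²
(Q(3)*J)*30 = ((2 - 1*3²)*4)*30 = ((2 - 1*9)*4)*30 = ((2 - 9)*4)*30 = -7*4*30 = -28*30 = -840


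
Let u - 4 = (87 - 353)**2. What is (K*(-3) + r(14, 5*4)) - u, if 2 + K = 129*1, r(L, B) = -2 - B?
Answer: -71163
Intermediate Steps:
K = 127 (K = -2 + 129*1 = -2 + 129 = 127)
u = 70760 (u = 4 + (87 - 353)**2 = 4 + (-266)**2 = 4 + 70756 = 70760)
(K*(-3) + r(14, 5*4)) - u = (127*(-3) + (-2 - 5*4)) - 1*70760 = (-381 + (-2 - 1*20)) - 70760 = (-381 + (-2 - 20)) - 70760 = (-381 - 22) - 70760 = -403 - 70760 = -71163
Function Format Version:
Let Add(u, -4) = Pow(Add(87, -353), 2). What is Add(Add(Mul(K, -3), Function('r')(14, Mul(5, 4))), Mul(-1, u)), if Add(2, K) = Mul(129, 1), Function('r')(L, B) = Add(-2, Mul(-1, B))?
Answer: -71163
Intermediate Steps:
K = 127 (K = Add(-2, Mul(129, 1)) = Add(-2, 129) = 127)
u = 70760 (u = Add(4, Pow(Add(87, -353), 2)) = Add(4, Pow(-266, 2)) = Add(4, 70756) = 70760)
Add(Add(Mul(K, -3), Function('r')(14, Mul(5, 4))), Mul(-1, u)) = Add(Add(Mul(127, -3), Add(-2, Mul(-1, Mul(5, 4)))), Mul(-1, 70760)) = Add(Add(-381, Add(-2, Mul(-1, 20))), -70760) = Add(Add(-381, Add(-2, -20)), -70760) = Add(Add(-381, -22), -70760) = Add(-403, -70760) = -71163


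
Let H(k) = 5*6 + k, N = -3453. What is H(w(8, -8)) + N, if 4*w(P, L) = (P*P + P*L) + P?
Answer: -3421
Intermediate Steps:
w(P, L) = P/4 + P**2/4 + L*P/4 (w(P, L) = ((P*P + P*L) + P)/4 = ((P**2 + L*P) + P)/4 = (P + P**2 + L*P)/4 = P/4 + P**2/4 + L*P/4)
H(k) = 30 + k
H(w(8, -8)) + N = (30 + (1/4)*8*(1 - 8 + 8)) - 3453 = (30 + (1/4)*8*1) - 3453 = (30 + 2) - 3453 = 32 - 3453 = -3421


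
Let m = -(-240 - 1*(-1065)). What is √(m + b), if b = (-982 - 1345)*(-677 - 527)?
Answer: √2800883 ≈ 1673.6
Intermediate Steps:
b = 2801708 (b = -2327*(-1204) = 2801708)
m = -825 (m = -(-240 + 1065) = -1*825 = -825)
√(m + b) = √(-825 + 2801708) = √2800883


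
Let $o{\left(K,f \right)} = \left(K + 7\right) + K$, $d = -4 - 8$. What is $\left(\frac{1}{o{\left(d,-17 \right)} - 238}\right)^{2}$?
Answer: $\frac{1}{65025} \approx 1.5379 \cdot 10^{-5}$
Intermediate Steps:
$d = -12$
$o{\left(K,f \right)} = 7 + 2 K$ ($o{\left(K,f \right)} = \left(7 + K\right) + K = 7 + 2 K$)
$\left(\frac{1}{o{\left(d,-17 \right)} - 238}\right)^{2} = \left(\frac{1}{\left(7 + 2 \left(-12\right)\right) - 238}\right)^{2} = \left(\frac{1}{\left(7 - 24\right) - 238}\right)^{2} = \left(\frac{1}{-17 - 238}\right)^{2} = \left(\frac{1}{-255}\right)^{2} = \left(- \frac{1}{255}\right)^{2} = \frac{1}{65025}$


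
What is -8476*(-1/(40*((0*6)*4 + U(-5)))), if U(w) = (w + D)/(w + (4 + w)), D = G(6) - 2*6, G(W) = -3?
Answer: 6357/100 ≈ 63.570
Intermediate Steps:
D = -15 (D = -3 - 2*6 = -3 - 12 = -15)
U(w) = (-15 + w)/(4 + 2*w) (U(w) = (w - 15)/(w + (4 + w)) = (-15 + w)/(4 + 2*w))
-8476*(-1/(40*((0*6)*4 + U(-5)))) = -8476*(-1/(40*((0*6)*4 + (-15 - 5)/(2*(2 - 5))))) = -8476*(-1/(40*(0*4 + (1/2)*(-20)/(-3)))) = -8476*(-1/(40*(0 + (1/2)*(-1/3)*(-20)))) = -8476*(-1/(40*(0 + 10/3))) = -8476/((-40*10/3)) = -8476/(-400/3) = -8476*(-3/400) = 6357/100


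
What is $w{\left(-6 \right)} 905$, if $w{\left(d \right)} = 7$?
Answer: $6335$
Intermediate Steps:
$w{\left(-6 \right)} 905 = 7 \cdot 905 = 6335$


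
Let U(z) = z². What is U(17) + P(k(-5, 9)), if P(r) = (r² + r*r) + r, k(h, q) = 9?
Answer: 460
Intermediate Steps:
P(r) = r + 2*r² (P(r) = (r² + r²) + r = 2*r² + r = r + 2*r²)
U(17) + P(k(-5, 9)) = 17² + 9*(1 + 2*9) = 289 + 9*(1 + 18) = 289 + 9*19 = 289 + 171 = 460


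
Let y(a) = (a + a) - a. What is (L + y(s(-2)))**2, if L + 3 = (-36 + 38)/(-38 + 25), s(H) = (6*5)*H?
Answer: 674041/169 ≈ 3988.4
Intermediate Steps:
s(H) = 30*H
y(a) = a (y(a) = 2*a - a = a)
L = -41/13 (L = -3 + (-36 + 38)/(-38 + 25) = -3 + 2/(-13) = -3 + 2*(-1/13) = -3 - 2/13 = -41/13 ≈ -3.1538)
(L + y(s(-2)))**2 = (-41/13 + 30*(-2))**2 = (-41/13 - 60)**2 = (-821/13)**2 = 674041/169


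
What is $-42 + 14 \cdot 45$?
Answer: $588$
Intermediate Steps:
$-42 + 14 \cdot 45 = -42 + 630 = 588$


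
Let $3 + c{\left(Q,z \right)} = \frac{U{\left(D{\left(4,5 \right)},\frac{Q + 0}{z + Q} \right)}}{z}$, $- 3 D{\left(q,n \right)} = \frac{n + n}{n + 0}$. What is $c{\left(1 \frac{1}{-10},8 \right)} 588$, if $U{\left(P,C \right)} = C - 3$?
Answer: $- \frac{156849}{79} \approx -1985.4$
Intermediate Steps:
$D{\left(q,n \right)} = - \frac{2}{3}$ ($D{\left(q,n \right)} = - \frac{\left(n + n\right) \frac{1}{n + 0}}{3} = - \frac{2 n \frac{1}{n}}{3} = \left(- \frac{1}{3}\right) 2 = - \frac{2}{3}$)
$U{\left(P,C \right)} = -3 + C$ ($U{\left(P,C \right)} = C - 3 = -3 + C$)
$c{\left(Q,z \right)} = -3 + \frac{-3 + \frac{Q}{Q + z}}{z}$ ($c{\left(Q,z \right)} = -3 + \frac{-3 + \frac{Q + 0}{z + Q}}{z} = -3 + \frac{-3 + \frac{Q}{Q + z}}{z}$)
$c{\left(1 \frac{1}{-10},8 \right)} 588 = \left(-3 + \frac{-3 + \frac{1 \frac{1}{-10}}{1 \frac{1}{-10} + 8}}{8}\right) 588 = \left(-3 + \frac{-3 + \frac{1 \left(- \frac{1}{10}\right)}{1 \left(- \frac{1}{10}\right) + 8}}{8}\right) 588 = \left(-3 + \frac{-3 - \frac{1}{10 \left(- \frac{1}{10} + 8\right)}}{8}\right) 588 = \left(-3 + \frac{-3 - \frac{1}{10 \cdot \frac{79}{10}}}{8}\right) 588 = \left(-3 + \frac{-3 - \frac{1}{79}}{8}\right) 588 = \left(-3 + \frac{1}{8} \left(- \frac{238}{79}\right)\right) 588 = \left(-3 - \frac{119}{316}\right) 588 = \left(- \frac{1067}{316}\right) 588 = - \frac{156849}{79}$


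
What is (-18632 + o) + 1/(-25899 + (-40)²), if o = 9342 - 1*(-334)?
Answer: -217621845/24299 ≈ -8956.0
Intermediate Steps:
o = 9676 (o = 9342 + 334 = 9676)
(-18632 + o) + 1/(-25899 + (-40)²) = (-18632 + 9676) + 1/(-25899 + (-40)²) = -8956 + 1/(-25899 + 1600) = -8956 + 1/(-24299) = -8956 - 1/24299 = -217621845/24299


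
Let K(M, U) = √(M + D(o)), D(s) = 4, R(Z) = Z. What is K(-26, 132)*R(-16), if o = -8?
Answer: -16*I*√22 ≈ -75.047*I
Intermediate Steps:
K(M, U) = √(4 + M) (K(M, U) = √(M + 4) = √(4 + M))
K(-26, 132)*R(-16) = √(4 - 26)*(-16) = √(-22)*(-16) = (I*√22)*(-16) = -16*I*√22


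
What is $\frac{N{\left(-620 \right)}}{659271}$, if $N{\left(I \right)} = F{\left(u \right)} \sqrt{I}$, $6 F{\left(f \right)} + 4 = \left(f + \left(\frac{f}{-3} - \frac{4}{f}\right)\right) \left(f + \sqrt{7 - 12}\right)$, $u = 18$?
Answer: $- \frac{530 \sqrt{31}}{17800317} + \frac{208 i \sqrt{155}}{1977813} \approx -0.00016578 + 0.0013093 i$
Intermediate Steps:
$F{\left(f \right)} = - \frac{2}{3} + \frac{\left(f + i \sqrt{5}\right) \left(- \frac{4}{f} + \frac{2 f}{3}\right)}{6}$ ($F{\left(f \right)} = - \frac{2}{3} + \frac{\left(f + \left(\frac{f}{-3} - \frac{4}{f}\right)\right) \left(f + \sqrt{7 - 12}\right)}{6} = - \frac{2}{3} + \frac{\left(f + \left(f \left(- \frac{1}{3}\right) - \frac{4}{f}\right)\right) \left(f + \sqrt{-5}\right)}{6} = - \frac{2}{3} + \frac{\left(f - \left(\frac{4}{f} + \frac{f}{3}\right)\right) \left(f + i \sqrt{5}\right)}{6} = - \frac{2}{3} + \frac{\left(- \frac{4}{f} + \frac{2 f}{3}\right) \left(f + i \sqrt{5}\right)}{6} = - \frac{2}{3} + \frac{\left(f + i \sqrt{5}\right) \left(- \frac{4}{f} + \frac{2 f}{3}\right)}{6}$)
$N{\left(I \right)} = \sqrt{I} \left(\frac{104}{3} + \frac{53 i \sqrt{5}}{27}\right)$ ($N{\left(I \right)} = \frac{18 \left(-12 + 18^{2} + i 18 \sqrt{5}\right) - 6 i \sqrt{5}}{9 \cdot 18} \sqrt{I} = \frac{1}{9} \cdot \frac{1}{18} \left(18 \left(-12 + 324 + 18 i \sqrt{5}\right) - 6 i \sqrt{5}\right) \sqrt{I} = \frac{1}{9} \cdot \frac{1}{18} \left(18 \left(312 + 18 i \sqrt{5}\right) - 6 i \sqrt{5}\right) \sqrt{I} = \frac{1}{9} \cdot \frac{1}{18} \left(\left(5616 + 324 i \sqrt{5}\right) - 6 i \sqrt{5}\right) \sqrt{I} = \frac{1}{9} \cdot \frac{1}{18} \left(5616 + 318 i \sqrt{5}\right) \sqrt{I} = \left(\frac{104}{3} + \frac{53 i \sqrt{5}}{27}\right) \sqrt{I} = \sqrt{I} \left(\frac{104}{3} + \frac{53 i \sqrt{5}}{27}\right)$)
$\frac{N{\left(-620 \right)}}{659271} = \frac{\frac{1}{27} \sqrt{-620} \left(936 + 53 i \sqrt{5}\right)}{659271} = \frac{2 i \sqrt{155} \left(936 + 53 i \sqrt{5}\right)}{27} \cdot \frac{1}{659271} = \frac{2 i \sqrt{155} \left(936 + 53 i \sqrt{5}\right)}{17800317}$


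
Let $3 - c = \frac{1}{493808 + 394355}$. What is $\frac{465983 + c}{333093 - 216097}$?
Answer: $\frac{413871523717}{103911518348} \approx 3.9829$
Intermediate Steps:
$c = \frac{2664488}{888163}$ ($c = 3 - \frac{1}{493808 + 394355} = 3 - \frac{1}{888163} = \frac{2664488}{888163} \approx 3.0$)
$\frac{465983 + c}{333093 - 216097} = \frac{465983 + \frac{2664488}{888163}}{333093 - 216097} = \frac{413871523717}{888163 \cdot 116996} = \frac{413871523717}{888163} \cdot \frac{1}{116996} = \frac{413871523717}{103911518348}$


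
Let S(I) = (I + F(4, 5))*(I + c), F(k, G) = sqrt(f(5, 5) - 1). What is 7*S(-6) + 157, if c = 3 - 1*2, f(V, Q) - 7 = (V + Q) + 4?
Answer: 367 - 70*sqrt(5) ≈ 210.48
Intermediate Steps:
f(V, Q) = 11 + Q + V (f(V, Q) = 7 + ((V + Q) + 4) = 7 + ((Q + V) + 4) = 7 + (4 + Q + V) = 11 + Q + V)
F(k, G) = 2*sqrt(5) (F(k, G) = sqrt((11 + 5 + 5) - 1) = sqrt(21 - 1) = sqrt(20) = 2*sqrt(5))
c = 1 (c = 3 - 2 = 1)
S(I) = (1 + I)*(I + 2*sqrt(5)) (S(I) = (I + 2*sqrt(5))*(I + 1) = (I + 2*sqrt(5))*(1 + I) = (1 + I)*(I + 2*sqrt(5)))
7*S(-6) + 157 = 7*(-6 + (-6)**2 + 2*sqrt(5) + 2*(-6)*sqrt(5)) + 157 = 7*(-6 + 36 + 2*sqrt(5) - 12*sqrt(5)) + 157 = 7*(30 - 10*sqrt(5)) + 157 = (210 - 70*sqrt(5)) + 157 = 367 - 70*sqrt(5)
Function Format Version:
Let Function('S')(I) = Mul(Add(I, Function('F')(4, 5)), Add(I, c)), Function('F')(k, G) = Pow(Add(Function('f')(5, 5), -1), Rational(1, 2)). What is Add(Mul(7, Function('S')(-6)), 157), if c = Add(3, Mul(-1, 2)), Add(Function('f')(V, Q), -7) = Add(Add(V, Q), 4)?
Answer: Add(367, Mul(-70, Pow(5, Rational(1, 2)))) ≈ 210.48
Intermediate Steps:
Function('f')(V, Q) = Add(11, Q, V) (Function('f')(V, Q) = Add(7, Add(Add(V, Q), 4)) = Add(7, Add(Add(Q, V), 4)) = Add(7, Add(4, Q, V)) = Add(11, Q, V))
Function('F')(k, G) = Mul(2, Pow(5, Rational(1, 2))) (Function('F')(k, G) = Pow(Add(Add(11, 5, 5), -1), Rational(1, 2)) = Pow(Add(21, -1), Rational(1, 2)) = Pow(20, Rational(1, 2)) = Mul(2, Pow(5, Rational(1, 2))))
c = 1 (c = Add(3, -2) = 1)
Function('S')(I) = Mul(Add(1, I), Add(I, Mul(2, Pow(5, Rational(1, 2))))) (Function('S')(I) = Mul(Add(I, Mul(2, Pow(5, Rational(1, 2)))), Add(I, 1)) = Mul(Add(I, Mul(2, Pow(5, Rational(1, 2)))), Add(1, I)) = Mul(Add(1, I), Add(I, Mul(2, Pow(5, Rational(1, 2))))))
Add(Mul(7, Function('S')(-6)), 157) = Add(Mul(7, Add(-6, Pow(-6, 2), Mul(2, Pow(5, Rational(1, 2))), Mul(2, -6, Pow(5, Rational(1, 2))))), 157) = Add(Mul(7, Add(-6, 36, Mul(2, Pow(5, Rational(1, 2))), Mul(-12, Pow(5, Rational(1, 2))))), 157) = Add(Mul(7, Add(30, Mul(-10, Pow(5, Rational(1, 2))))), 157) = Add(Add(210, Mul(-70, Pow(5, Rational(1, 2)))), 157) = Add(367, Mul(-70, Pow(5, Rational(1, 2))))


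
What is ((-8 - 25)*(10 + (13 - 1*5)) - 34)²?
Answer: 394384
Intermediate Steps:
((-8 - 25)*(10 + (13 - 1*5)) - 34)² = (-33*(10 + (13 - 5)) - 34)² = (-33*(10 + 8) - 34)² = (-33*18 - 34)² = (-594 - 34)² = (-628)² = 394384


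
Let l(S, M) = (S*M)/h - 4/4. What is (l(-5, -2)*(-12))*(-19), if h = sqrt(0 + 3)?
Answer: -228 + 760*sqrt(3) ≈ 1088.4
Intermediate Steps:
h = sqrt(3) ≈ 1.7320
l(S, M) = -1 + M*S*sqrt(3)/3 (l(S, M) = (S*M)/(sqrt(3)) - 4/4 = (M*S)*(sqrt(3)/3) - 4*1/4 = M*S*sqrt(3)/3 - 1 = -1 + M*S*sqrt(3)/3)
(l(-5, -2)*(-12))*(-19) = ((-1 + (1/3)*(-2)*(-5)*sqrt(3))*(-12))*(-19) = ((-1 + 10*sqrt(3)/3)*(-12))*(-19) = (12 - 40*sqrt(3))*(-19) = -228 + 760*sqrt(3)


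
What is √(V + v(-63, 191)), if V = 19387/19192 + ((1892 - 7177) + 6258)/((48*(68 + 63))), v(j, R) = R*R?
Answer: √518855209259696367/3771228 ≈ 191.00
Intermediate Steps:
v(j, R) = R²
V = 17572409/15084912 (V = 19387*(1/19192) + (-5285 + 6258)/((48*131)) = 19387/19192 + 973/6288 = 17572409/15084912 ≈ 1.1649)
√(V + v(-63, 191)) = √(17572409/15084912 + 191²) = √(17572409/15084912 + 36481) = √(550330247081/15084912) = √518855209259696367/3771228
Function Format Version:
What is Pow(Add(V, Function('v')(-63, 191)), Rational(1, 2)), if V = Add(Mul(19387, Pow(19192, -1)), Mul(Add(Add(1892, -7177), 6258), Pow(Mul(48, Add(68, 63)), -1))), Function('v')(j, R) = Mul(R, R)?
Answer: Mul(Rational(1, 3771228), Pow(518855209259696367, Rational(1, 2))) ≈ 191.00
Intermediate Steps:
Function('v')(j, R) = Pow(R, 2)
V = Rational(17572409, 15084912) (V = Add(Mul(19387, Rational(1, 19192)), Mul(Add(-5285, 6258), Pow(Mul(48, 131), -1))) = Add(Rational(19387, 19192), Mul(973, Pow(6288, -1))) = Add(Rational(19387, 19192), Mul(973, Rational(1, 6288))) = Add(Rational(19387, 19192), Rational(973, 6288)) = Rational(17572409, 15084912) ≈ 1.1649)
Pow(Add(V, Function('v')(-63, 191)), Rational(1, 2)) = Pow(Add(Rational(17572409, 15084912), Pow(191, 2)), Rational(1, 2)) = Pow(Add(Rational(17572409, 15084912), 36481), Rational(1, 2)) = Pow(Rational(550330247081, 15084912), Rational(1, 2)) = Mul(Rational(1, 3771228), Pow(518855209259696367, Rational(1, 2)))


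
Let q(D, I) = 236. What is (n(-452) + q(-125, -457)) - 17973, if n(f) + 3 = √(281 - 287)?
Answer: -17740 + I*√6 ≈ -17740.0 + 2.4495*I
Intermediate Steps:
n(f) = -3 + I*√6 (n(f) = -3 + √(281 - 287) = -3 + √(-6) = -3 + I*√6)
(n(-452) + q(-125, -457)) - 17973 = ((-3 + I*√6) + 236) - 17973 = (233 + I*√6) - 17973 = -17740 + I*√6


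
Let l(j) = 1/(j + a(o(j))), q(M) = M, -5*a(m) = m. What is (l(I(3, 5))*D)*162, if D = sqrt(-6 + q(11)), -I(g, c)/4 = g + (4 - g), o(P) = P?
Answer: -405*sqrt(5)/32 ≈ -28.300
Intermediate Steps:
a(m) = -m/5
I(g, c) = -16 (I(g, c) = -4*(g + (4 - g)) = -4*4 = -16)
l(j) = 5/(4*j) (l(j) = 1/(j - j/5) = 1/(4*j/5) = 5/(4*j))
D = sqrt(5) (D = sqrt(-6 + 11) = sqrt(5) ≈ 2.2361)
(l(I(3, 5))*D)*162 = (((5/4)/(-16))*sqrt(5))*162 = (((5/4)*(-1/16))*sqrt(5))*162 = -5*sqrt(5)/64*162 = -405*sqrt(5)/32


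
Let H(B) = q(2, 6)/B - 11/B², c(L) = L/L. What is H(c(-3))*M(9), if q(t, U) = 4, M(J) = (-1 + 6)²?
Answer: -175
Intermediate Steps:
M(J) = 25 (M(J) = 5² = 25)
c(L) = 1
H(B) = -11/B² + 4/B (H(B) = 4/B - 11/B² = -11/B² + 4/B)
H(c(-3))*M(9) = ((-11 + 4*1)/1²)*25 = (1*(-11 + 4))*25 = (1*(-7))*25 = -7*25 = -175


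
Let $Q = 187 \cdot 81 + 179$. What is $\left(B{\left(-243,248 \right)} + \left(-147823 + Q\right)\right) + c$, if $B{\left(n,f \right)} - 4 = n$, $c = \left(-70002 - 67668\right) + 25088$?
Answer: $-245318$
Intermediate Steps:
$c = -112582$ ($c = -137670 + 25088 = -112582$)
$Q = 15326$ ($Q = 15147 + 179 = 15326$)
$B{\left(n,f \right)} = 4 + n$
$\left(B{\left(-243,248 \right)} + \left(-147823 + Q\right)\right) + c = \left(\left(4 - 243\right) + \left(-147823 + 15326\right)\right) - 112582 = \left(-239 - 132497\right) - 112582 = -132736 - 112582 = -245318$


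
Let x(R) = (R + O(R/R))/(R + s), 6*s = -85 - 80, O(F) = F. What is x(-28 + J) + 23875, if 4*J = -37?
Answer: 6183770/259 ≈ 23876.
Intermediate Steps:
J = -37/4 (J = (¼)*(-37) = -37/4 ≈ -9.2500)
s = -55/2 (s = (-85 - 80)/6 = (⅙)*(-165) = -55/2 ≈ -27.500)
x(R) = (1 + R)/(-55/2 + R) (x(R) = (R + R/R)/(R - 55/2) = (R + 1)/(-55/2 + R) = (1 + R)/(-55/2 + R))
x(-28 + J) + 23875 = 2*(1 + (-28 - 37/4))/(-55 + 2*(-28 - 37/4)) + 23875 = 2*(1 - 149/4)/(-55 + 2*(-149/4)) + 23875 = 2*(-145/4)/(-55 - 149/2) + 23875 = 2*(-145/4)/(-259/2) + 23875 = 2*(-2/259)*(-145/4) + 23875 = 145/259 + 23875 = 6183770/259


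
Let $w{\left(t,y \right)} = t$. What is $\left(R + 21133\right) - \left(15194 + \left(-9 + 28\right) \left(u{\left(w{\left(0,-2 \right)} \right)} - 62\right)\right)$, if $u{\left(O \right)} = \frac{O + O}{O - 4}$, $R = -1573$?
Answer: $5544$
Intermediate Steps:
$u{\left(O \right)} = \frac{2 O}{-4 + O}$
$\left(R + 21133\right) - \left(15194 + \left(-9 + 28\right) \left(u{\left(w{\left(0,-2 \right)} \right)} - 62\right)\right) = \left(-1573 + 21133\right) - \left(15194 + \left(-9 + 28\right) \left(2 \cdot 0 \frac{1}{-4 + 0} - 62\right)\right) = 19560 - \left(15194 + 19 \left(2 \cdot 0 \frac{1}{-4} - 62\right)\right) = 19560 - \left(15194 + 19 \left(2 \cdot 0 \left(- \frac{1}{4}\right) - 62\right)\right) = 19560 - \left(15194 + 19 \left(0 - 62\right)\right) = 19560 - \left(15194 + 19 \left(-62\right)\right) = 19560 - 14016 = 5544$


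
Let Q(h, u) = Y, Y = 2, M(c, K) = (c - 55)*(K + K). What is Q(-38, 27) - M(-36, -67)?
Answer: -12192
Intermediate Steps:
M(c, K) = 2*K*(-55 + c) (M(c, K) = (-55 + c)*(2*K) = 2*K*(-55 + c))
Q(h, u) = 2
Q(-38, 27) - M(-36, -67) = 2 - 2*(-67)*(-55 - 36) = 2 - 2*(-67)*(-91) = 2 - 1*12194 = 2 - 12194 = -12192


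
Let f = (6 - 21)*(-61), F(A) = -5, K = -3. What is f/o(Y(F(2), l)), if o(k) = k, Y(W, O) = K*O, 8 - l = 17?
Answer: 305/9 ≈ 33.889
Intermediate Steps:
l = -9 (l = 8 - 1*17 = 8 - 17 = -9)
Y(W, O) = -3*O
f = 915 (f = -15*(-61) = 915)
f/o(Y(F(2), l)) = 915/((-3*(-9))) = 915/27 = 915*(1/27) = 305/9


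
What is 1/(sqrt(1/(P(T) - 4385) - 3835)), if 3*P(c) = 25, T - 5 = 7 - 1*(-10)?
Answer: -I*sqrt(661142150890)/50353553 ≈ -0.016148*I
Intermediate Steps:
T = 22 (T = 5 + (7 - 1*(-10)) = 5 + (7 + 10) = 5 + 17 = 22)
P(c) = 25/3 (P(c) = (1/3)*25 = 25/3)
1/(sqrt(1/(P(T) - 4385) - 3835)) = 1/(sqrt(1/(25/3 - 4385) - 3835)) = 1/(sqrt(1/(-13130/3) - 3835)) = 1/(sqrt(-3/13130 - 3835)) = 1/(sqrt(-50353553/13130)) = 1/(I*sqrt(661142150890)/13130) = -I*sqrt(661142150890)/50353553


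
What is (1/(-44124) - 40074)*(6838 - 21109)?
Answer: 8411447166989/14708 ≈ 5.7190e+8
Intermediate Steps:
(1/(-44124) - 40074)*(6838 - 21109) = (-1/44124 - 40074)*(-14271) = -1768225177/44124*(-14271) = 8411447166989/14708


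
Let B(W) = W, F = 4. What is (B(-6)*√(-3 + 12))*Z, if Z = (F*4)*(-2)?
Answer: 576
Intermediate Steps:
Z = -32 (Z = (4*4)*(-2) = 16*(-2) = -32)
(B(-6)*√(-3 + 12))*Z = -6*√(-3 + 12)*(-32) = -6*√9*(-32) = -6*3*(-32) = -18*(-32) = 576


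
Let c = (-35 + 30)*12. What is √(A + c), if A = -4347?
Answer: I*√4407 ≈ 66.385*I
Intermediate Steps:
c = -60 (c = -5*12 = -60)
√(A + c) = √(-4347 - 60) = √(-4407) = I*√4407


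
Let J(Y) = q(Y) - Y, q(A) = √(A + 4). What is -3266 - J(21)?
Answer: -3250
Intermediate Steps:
q(A) = √(4 + A)
J(Y) = √(4 + Y) - Y
-3266 - J(21) = -3266 - (√(4 + 21) - 1*21) = -3266 - (√25 - 21) = -3266 - (5 - 21) = -3266 - 1*(-16) = -3266 + 16 = -3250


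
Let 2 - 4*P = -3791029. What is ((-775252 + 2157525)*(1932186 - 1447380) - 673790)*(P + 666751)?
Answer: 1081936512834135670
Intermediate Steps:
P = 3791031/4 (P = ½ - ¼*(-3791029) = ½ + 3791029/4 = 3791031/4 ≈ 9.4776e+5)
((-775252 + 2157525)*(1932186 - 1447380) - 673790)*(P + 666751) = ((-775252 + 2157525)*(1932186 - 1447380) - 673790)*(3791031/4 + 666751) = (1382273*484806 - 673790)*(6458035/4) = (670134244038 - 673790)*(6458035/4) = 670133570248*(6458035/4) = 1081936512834135670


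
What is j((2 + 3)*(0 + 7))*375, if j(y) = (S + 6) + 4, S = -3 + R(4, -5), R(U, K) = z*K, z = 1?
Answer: 750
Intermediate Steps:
R(U, K) = K (R(U, K) = 1*K = K)
S = -8 (S = -3 - 5 = -8)
j(y) = 2 (j(y) = (-8 + 6) + 4 = -2 + 4 = 2)
j((2 + 3)*(0 + 7))*375 = 2*375 = 750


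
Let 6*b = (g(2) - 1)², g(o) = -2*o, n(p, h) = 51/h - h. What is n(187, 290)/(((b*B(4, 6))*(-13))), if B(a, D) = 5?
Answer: 252147/235625 ≈ 1.0701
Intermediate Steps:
n(p, h) = -h + 51/h
b = 25/6 (b = (-2*2 - 1)²/6 = (-4 - 1)²/6 = (⅙)*(-5)² = (⅙)*25 = 25/6 ≈ 4.1667)
n(187, 290)/(((b*B(4, 6))*(-13))) = (-1*290 + 51/290)/((((25/6)*5)*(-13))) = (-290 + 51*(1/290))/(((125/6)*(-13))) = (-290 + 51/290)/(-1625/6) = -84049/290*(-6/1625) = 252147/235625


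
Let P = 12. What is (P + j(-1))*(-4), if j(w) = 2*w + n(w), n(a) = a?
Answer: -36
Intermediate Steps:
j(w) = 3*w (j(w) = 2*w + w = 3*w)
(P + j(-1))*(-4) = (12 + 3*(-1))*(-4) = (12 - 3)*(-4) = 9*(-4) = -36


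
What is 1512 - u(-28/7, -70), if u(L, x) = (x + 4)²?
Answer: -2844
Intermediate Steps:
u(L, x) = (4 + x)²
1512 - u(-28/7, -70) = 1512 - (4 - 70)² = 1512 - 1*(-66)² = 1512 - 1*4356 = 1512 - 4356 = -2844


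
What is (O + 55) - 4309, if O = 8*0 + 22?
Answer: -4232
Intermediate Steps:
O = 22 (O = 0 + 22 = 22)
(O + 55) - 4309 = (22 + 55) - 4309 = 77 - 4309 = -4232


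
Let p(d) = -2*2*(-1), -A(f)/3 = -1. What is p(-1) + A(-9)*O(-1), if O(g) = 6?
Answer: 22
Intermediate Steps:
A(f) = 3 (A(f) = -3*(-1) = 3)
p(d) = 4 (p(d) = -4*(-1) = 4)
p(-1) + A(-9)*O(-1) = 4 + 3*6 = 4 + 18 = 22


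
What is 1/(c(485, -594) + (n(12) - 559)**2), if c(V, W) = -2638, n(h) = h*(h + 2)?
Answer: 1/150243 ≈ 6.6559e-6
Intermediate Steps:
n(h) = h*(2 + h)
1/(c(485, -594) + (n(12) - 559)**2) = 1/(-2638 + (12*(2 + 12) - 559)**2) = 1/(-2638 + (12*14 - 559)**2) = 1/(-2638 + (168 - 559)**2) = 1/(-2638 + (-391)**2) = 1/(-2638 + 152881) = 1/150243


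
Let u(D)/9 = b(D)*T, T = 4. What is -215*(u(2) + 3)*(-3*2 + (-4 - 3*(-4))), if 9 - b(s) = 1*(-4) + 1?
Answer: -187050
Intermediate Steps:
b(s) = 12 (b(s) = 9 - (1*(-4) + 1) = 9 - (-4 + 1) = 9 - 1*(-3) = 9 + 3 = 12)
u(D) = 432 (u(D) = 9*(12*4) = 9*48 = 432)
-215*(u(2) + 3)*(-3*2 + (-4 - 3*(-4))) = -215*(432 + 3)*(-3*2 + (-4 - 3*(-4))) = -93525*(-6 + (-4 + 12)) = -93525*(-6 + 8) = -93525*2 = -215*870 = -187050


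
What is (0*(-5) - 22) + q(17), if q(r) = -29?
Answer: -51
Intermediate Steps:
(0*(-5) - 22) + q(17) = (0*(-5) - 22) - 29 = (0 - 22) - 29 = -22 - 29 = -51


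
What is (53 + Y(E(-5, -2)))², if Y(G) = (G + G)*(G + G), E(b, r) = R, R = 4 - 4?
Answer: 2809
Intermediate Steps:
R = 0
E(b, r) = 0
Y(G) = 4*G² (Y(G) = (2*G)*(2*G) = 4*G²)
(53 + Y(E(-5, -2)))² = (53 + 4*0²)² = (53 + 4*0)² = (53 + 0)² = 53² = 2809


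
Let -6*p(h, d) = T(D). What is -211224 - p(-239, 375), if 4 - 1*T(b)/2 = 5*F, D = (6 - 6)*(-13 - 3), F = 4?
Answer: -633688/3 ≈ -2.1123e+5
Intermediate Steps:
D = 0 (D = 0*(-16) = 0)
T(b) = -32 (T(b) = 8 - 10*4 = 8 - 2*20 = 8 - 40 = -32)
p(h, d) = 16/3 (p(h, d) = -1/6*(-32) = 16/3)
-211224 - p(-239, 375) = -211224 - 1*16/3 = -211224 - 16/3 = -633688/3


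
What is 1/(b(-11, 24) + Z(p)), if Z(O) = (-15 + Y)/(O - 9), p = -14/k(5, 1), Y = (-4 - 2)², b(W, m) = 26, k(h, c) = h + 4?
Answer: 95/2281 ≈ 0.041648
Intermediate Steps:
k(h, c) = 4 + h
Y = 36 (Y = (-6)² = 36)
p = -14/9 (p = -14/(4 + 5) = -14/9 ≈ -1.5556)
Z(O) = 21/(-9 + O) (Z(O) = (-15 + 36)/(O - 9) = 21/(-9 + O))
1/(b(-11, 24) + Z(p)) = 1/(26 + 21/(-9 - 14/9)) = 1/(26 + 21/(-95/9)) = 1/(26 + 21*(-9/95)) = 1/(26 - 189/95) = 1/(2281/95) = 95/2281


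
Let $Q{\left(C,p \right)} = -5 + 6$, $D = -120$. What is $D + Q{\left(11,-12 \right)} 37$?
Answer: $-83$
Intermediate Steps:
$Q{\left(C,p \right)} = 1$
$D + Q{\left(11,-12 \right)} 37 = -120 + 1 \cdot 37 = -120 + 37 = -83$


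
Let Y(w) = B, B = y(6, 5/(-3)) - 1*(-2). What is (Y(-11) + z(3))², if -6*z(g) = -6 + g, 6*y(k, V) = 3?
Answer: 9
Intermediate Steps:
y(k, V) = ½ (y(k, V) = (⅙)*3 = ½)
z(g) = 1 - g/6 (z(g) = -(-6 + g)/6 = 1 - g/6)
B = 5/2 (B = ½ - 1*(-2) = ½ + 2 = 5/2 ≈ 2.5000)
Y(w) = 5/2
(Y(-11) + z(3))² = (5/2 + (1 - ⅙*3))² = (5/2 + (1 - ½))² = (5/2 + ½)² = 3² = 9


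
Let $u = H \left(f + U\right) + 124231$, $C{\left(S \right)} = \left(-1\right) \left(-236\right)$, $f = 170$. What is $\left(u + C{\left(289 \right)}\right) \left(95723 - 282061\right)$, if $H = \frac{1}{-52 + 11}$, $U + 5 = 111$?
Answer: $- \frac{950858776398}{41} \approx -2.3192 \cdot 10^{10}$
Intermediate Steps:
$U = 106$ ($U = -5 + 111 = 106$)
$H = - \frac{1}{41}$ ($H = \frac{1}{-41} = - \frac{1}{41} \approx -0.02439$)
$C{\left(S \right)} = 236$
$u = \frac{5093195}{41}$ ($u = - \frac{170 + 106}{41} + 124231 = \left(- \frac{1}{41}\right) 276 + 124231 = - \frac{276}{41} + 124231 = \frac{5093195}{41} \approx 1.2422 \cdot 10^{5}$)
$\left(u + C{\left(289 \right)}\right) \left(95723 - 282061\right) = \left(\frac{5093195}{41} + 236\right) \left(95723 - 282061\right) = \frac{5102871}{41} \left(-186338\right) = - \frac{950858776398}{41}$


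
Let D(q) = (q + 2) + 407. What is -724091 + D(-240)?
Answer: -723922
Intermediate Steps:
D(q) = 409 + q (D(q) = (2 + q) + 407 = 409 + q)
-724091 + D(-240) = -724091 + (409 - 240) = -724091 + 169 = -723922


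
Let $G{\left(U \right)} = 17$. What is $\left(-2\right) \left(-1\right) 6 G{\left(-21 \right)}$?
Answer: $204$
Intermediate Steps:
$\left(-2\right) \left(-1\right) 6 G{\left(-21 \right)} = \left(-2\right) \left(-1\right) 6 \cdot 17 = 2 \cdot 6 \cdot 17 = 12 \cdot 17 = 204$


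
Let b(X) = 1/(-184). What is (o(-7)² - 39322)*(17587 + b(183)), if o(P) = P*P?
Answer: -119476614447/184 ≈ -6.4933e+8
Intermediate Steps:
o(P) = P²
b(X) = -1/184
(o(-7)² - 39322)*(17587 + b(183)) = (((-7)²)² - 39322)*(17587 - 1/184) = (49² - 39322)*(3236007/184) = (2401 - 39322)*(3236007/184) = -36921*3236007/184 = -119476614447/184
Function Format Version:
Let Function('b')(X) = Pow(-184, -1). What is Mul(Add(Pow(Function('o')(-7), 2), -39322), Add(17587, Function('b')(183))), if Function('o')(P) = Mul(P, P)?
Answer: Rational(-119476614447, 184) ≈ -6.4933e+8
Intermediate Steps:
Function('o')(P) = Pow(P, 2)
Function('b')(X) = Rational(-1, 184)
Mul(Add(Pow(Function('o')(-7), 2), -39322), Add(17587, Function('b')(183))) = Mul(Add(Pow(Pow(-7, 2), 2), -39322), Add(17587, Rational(-1, 184))) = Mul(Add(Pow(49, 2), -39322), Rational(3236007, 184)) = Mul(Add(2401, -39322), Rational(3236007, 184)) = Mul(-36921, Rational(3236007, 184)) = Rational(-119476614447, 184)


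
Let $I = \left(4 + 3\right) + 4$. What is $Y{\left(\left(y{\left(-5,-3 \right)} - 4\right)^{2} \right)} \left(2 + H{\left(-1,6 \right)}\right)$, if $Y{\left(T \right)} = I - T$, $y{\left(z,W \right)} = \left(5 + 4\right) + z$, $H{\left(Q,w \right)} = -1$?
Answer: $11$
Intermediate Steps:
$y{\left(z,W \right)} = 9 + z$
$I = 11$ ($I = 7 + 4 = 11$)
$Y{\left(T \right)} = 11 - T$
$Y{\left(\left(y{\left(-5,-3 \right)} - 4\right)^{2} \right)} \left(2 + H{\left(-1,6 \right)}\right) = \left(11 - \left(\left(9 - 5\right) - 4\right)^{2}\right) \left(2 - 1\right) = \left(11 - \left(4 - 4\right)^{2}\right) 1 = \left(11 - 0^{2}\right) 1 = \left(11 - 0\right) 1 = \left(11 + 0\right) 1 = 11 \cdot 1 = 11$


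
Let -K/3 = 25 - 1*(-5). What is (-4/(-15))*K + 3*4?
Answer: -12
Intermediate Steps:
K = -90 (K = -3*(25 - 1*(-5)) = -3*(25 + 5) = -3*30 = -90)
(-4/(-15))*K + 3*4 = -4/(-15)*(-90) + 3*4 = -4*(-1/15)*(-90) + 12 = (4/15)*(-90) + 12 = -24 + 12 = -12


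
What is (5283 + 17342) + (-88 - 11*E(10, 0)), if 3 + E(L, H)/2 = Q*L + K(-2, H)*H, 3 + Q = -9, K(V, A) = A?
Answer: 25243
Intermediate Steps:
Q = -12 (Q = -3 - 9 = -12)
E(L, H) = -6 - 24*L + 2*H² (E(L, H) = -6 + 2*(-12*L + H*H) = -6 + 2*(-12*L + H²) = -6 + 2*(H² - 12*L) = -6 + (-24*L + 2*H²) = -6 - 24*L + 2*H²)
(5283 + 17342) + (-88 - 11*E(10, 0)) = (5283 + 17342) + (-88 - 11*(-6 - 24*10 + 2*0²)) = 22625 + (-88 - 11*(-6 - 240 + 2*0)) = 22625 + (-88 - 11*(-6 - 240 + 0)) = 22625 + (-88 - 11*(-246)) = 22625 + (-88 + 2706) = 22625 + 2618 = 25243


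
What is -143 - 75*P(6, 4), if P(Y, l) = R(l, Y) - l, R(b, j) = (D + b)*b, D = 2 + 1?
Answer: -1943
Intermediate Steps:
D = 3
R(b, j) = b*(3 + b) (R(b, j) = (3 + b)*b = b*(3 + b))
P(Y, l) = -l + l*(3 + l) (P(Y, l) = l*(3 + l) - l = -l + l*(3 + l))
-143 - 75*P(6, 4) = -143 - 300*(2 + 4) = -143 - 300*6 = -143 - 75*24 = -143 - 1800 = -1943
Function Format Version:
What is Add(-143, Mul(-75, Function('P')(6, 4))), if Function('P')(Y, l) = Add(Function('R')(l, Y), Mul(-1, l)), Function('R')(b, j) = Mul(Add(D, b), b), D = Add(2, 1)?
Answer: -1943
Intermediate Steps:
D = 3
Function('R')(b, j) = Mul(b, Add(3, b)) (Function('R')(b, j) = Mul(Add(3, b), b) = Mul(b, Add(3, b)))
Function('P')(Y, l) = Add(Mul(-1, l), Mul(l, Add(3, l))) (Function('P')(Y, l) = Add(Mul(l, Add(3, l)), Mul(-1, l)) = Add(Mul(-1, l), Mul(l, Add(3, l))))
Add(-143, Mul(-75, Function('P')(6, 4))) = Add(-143, Mul(-75, Mul(4, Add(2, 4)))) = Add(-143, Mul(-75, Mul(4, 6))) = Add(-143, Mul(-75, 24)) = Add(-143, -1800) = -1943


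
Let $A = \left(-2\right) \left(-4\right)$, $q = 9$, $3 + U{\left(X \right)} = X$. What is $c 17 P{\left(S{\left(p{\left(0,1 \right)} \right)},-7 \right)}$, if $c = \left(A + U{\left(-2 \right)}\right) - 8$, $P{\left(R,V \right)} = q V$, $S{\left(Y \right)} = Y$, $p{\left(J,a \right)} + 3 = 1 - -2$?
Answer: $5355$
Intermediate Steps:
$U{\left(X \right)} = -3 + X$
$p{\left(J,a \right)} = 0$ ($p{\left(J,a \right)} = -3 + \left(1 - -2\right) = -3 + \left(1 + 2\right) = -3 + 3 = 0$)
$A = 8$
$P{\left(R,V \right)} = 9 V$
$c = -5$ ($c = \left(8 - 5\right) - 8 = 3 - 8 = -5$)
$c 17 P{\left(S{\left(p{\left(0,1 \right)} \right)},-7 \right)} = \left(-5\right) 17 \cdot 9 \left(-7\right) = \left(-85\right) \left(-63\right) = 5355$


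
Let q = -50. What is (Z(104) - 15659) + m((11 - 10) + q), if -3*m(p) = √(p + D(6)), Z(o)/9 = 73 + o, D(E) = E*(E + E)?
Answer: -14066 - √23/3 ≈ -14068.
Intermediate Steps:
D(E) = 2*E² (D(E) = E*(2*E) = 2*E²)
Z(o) = 657 + 9*o (Z(o) = 9*(73 + o) = 657 + 9*o)
m(p) = -√(72 + p)/3 (m(p) = -√(p + 2*6²)/3 = -√(p + 2*36)/3 = -√(p + 72)/3 = -√(72 + p)/3)
(Z(104) - 15659) + m((11 - 10) + q) = ((657 + 9*104) - 15659) - √(72 + ((11 - 10) - 50))/3 = ((657 + 936) - 15659) - √(72 + (1 - 50))/3 = (1593 - 15659) - √(72 - 49)/3 = -14066 - √23/3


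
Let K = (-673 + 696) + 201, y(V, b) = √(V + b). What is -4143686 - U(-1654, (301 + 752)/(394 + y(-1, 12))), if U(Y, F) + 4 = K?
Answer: -4143906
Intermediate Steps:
K = 224 (K = 23 + 201 = 224)
U(Y, F) = 220 (U(Y, F) = -4 + 224 = 220)
-4143686 - U(-1654, (301 + 752)/(394 + y(-1, 12))) = -4143686 - 1*220 = -4143686 - 220 = -4143906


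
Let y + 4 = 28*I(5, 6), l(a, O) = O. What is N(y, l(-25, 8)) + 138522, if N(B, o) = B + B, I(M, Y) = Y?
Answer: 138850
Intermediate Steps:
y = 164 (y = -4 + 28*6 = -4 + 168 = 164)
N(B, o) = 2*B
N(y, l(-25, 8)) + 138522 = 2*164 + 138522 = 328 + 138522 = 138850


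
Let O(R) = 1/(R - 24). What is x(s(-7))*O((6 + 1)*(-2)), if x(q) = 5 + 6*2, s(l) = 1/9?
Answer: -17/38 ≈ -0.44737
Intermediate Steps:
s(l) = ⅑
O(R) = 1/(-24 + R)
x(q) = 17 (x(q) = 5 + 12 = 17)
x(s(-7))*O((6 + 1)*(-2)) = 17/(-24 + (6 + 1)*(-2)) = 17/(-24 + 7*(-2)) = 17/(-24 - 14) = 17/(-38) = 17*(-1/38) = -17/38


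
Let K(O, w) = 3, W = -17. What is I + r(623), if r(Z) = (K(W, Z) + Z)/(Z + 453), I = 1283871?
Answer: 690722911/538 ≈ 1.2839e+6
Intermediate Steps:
r(Z) = (3 + Z)/(453 + Z) (r(Z) = (3 + Z)/(Z + 453) = (3 + Z)/(453 + Z))
I + r(623) = 1283871 + (3 + 623)/(453 + 623) = 1283871 + 626/1076 = 1283871 + (1/1076)*626 = 1283871 + 313/538 = 690722911/538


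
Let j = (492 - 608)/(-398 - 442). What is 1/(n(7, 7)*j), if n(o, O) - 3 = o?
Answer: 21/29 ≈ 0.72414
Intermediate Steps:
n(o, O) = 3 + o
j = 29/210 (j = -116/(-840) = -116*(-1/840) = 29/210 ≈ 0.13810)
1/(n(7, 7)*j) = 1/((3 + 7)*(29/210)) = 1/(10*(29/210)) = 1/(29/21) = 21/29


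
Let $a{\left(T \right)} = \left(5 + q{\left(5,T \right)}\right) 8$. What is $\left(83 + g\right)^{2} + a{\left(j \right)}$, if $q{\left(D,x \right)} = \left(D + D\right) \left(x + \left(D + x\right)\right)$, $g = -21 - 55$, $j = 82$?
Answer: $13609$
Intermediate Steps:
$g = -76$
$q{\left(D,x \right)} = 2 D \left(D + 2 x\right)$
$a{\left(T \right)} = 440 + 160 T$ ($a{\left(T \right)} = \left(5 + 2 \cdot 5 \left(5 + 2 T\right)\right) 8 = \left(5 + \left(50 + 20 T\right)\right) 8 = \left(55 + 20 T\right) 8 = 440 + 160 T$)
$\left(83 + g\right)^{2} + a{\left(j \right)} = \left(83 - 76\right)^{2} + \left(440 + 160 \cdot 82\right) = 7^{2} + \left(440 + 13120\right) = 49 + 13560 = 13609$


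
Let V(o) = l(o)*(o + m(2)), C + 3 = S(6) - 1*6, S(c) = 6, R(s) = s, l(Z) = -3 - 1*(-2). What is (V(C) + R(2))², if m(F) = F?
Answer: 9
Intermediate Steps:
l(Z) = -1 (l(Z) = -3 + 2 = -1)
C = -3 (C = -3 + (6 - 1*6) = -3 + (6 - 6) = -3 + 0 = -3)
V(o) = -2 - o (V(o) = -(o + 2) = -(2 + o) = -2 - o)
(V(C) + R(2))² = ((-2 - 1*(-3)) + 2)² = ((-2 + 3) + 2)² = (1 + 2)² = 3² = 9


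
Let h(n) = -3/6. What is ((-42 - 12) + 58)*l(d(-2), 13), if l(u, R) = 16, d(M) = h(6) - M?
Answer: 64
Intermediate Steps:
h(n) = -1/2 (h(n) = -3*1/6 = -1/2)
d(M) = -1/2 - M
((-42 - 12) + 58)*l(d(-2), 13) = ((-42 - 12) + 58)*16 = (-54 + 58)*16 = 4*16 = 64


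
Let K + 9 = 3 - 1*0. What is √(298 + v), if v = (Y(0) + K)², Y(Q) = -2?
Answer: √362 ≈ 19.026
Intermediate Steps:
K = -6 (K = -9 + (3 - 1*0) = -9 + (3 + 0) = -9 + 3 = -6)
v = 64 (v = (-2 - 6)² = (-8)² = 64)
√(298 + v) = √(298 + 64) = √362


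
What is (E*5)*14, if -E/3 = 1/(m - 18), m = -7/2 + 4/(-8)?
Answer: 105/11 ≈ 9.5455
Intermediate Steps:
m = -4 (m = -7*½ + 4*(-⅛) = -7/2 - ½ = -4)
E = 3/22 (E = -3/(-4 - 18) = -3/(-22) = -3*(-1/22) = 3/22 ≈ 0.13636)
(E*5)*14 = ((3/22)*5)*14 = (15/22)*14 = 105/11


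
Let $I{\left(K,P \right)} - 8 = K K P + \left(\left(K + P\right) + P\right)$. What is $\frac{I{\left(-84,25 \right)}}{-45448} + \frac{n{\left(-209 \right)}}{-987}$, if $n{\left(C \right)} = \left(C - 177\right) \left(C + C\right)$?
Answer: $- \frac{3753512521}{22428588} \approx -167.35$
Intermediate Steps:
$I{\left(K,P \right)} = 8 + K + 2 P + P K^{2}$ ($I{\left(K,P \right)} = 8 + \left(K K P + \left(\left(K + P\right) + P\right)\right) = 8 + \left(K^{2} P + \left(K + 2 P\right)\right) = 8 + \left(P K^{2} + \left(K + 2 P\right)\right) = 8 + \left(K + 2 P + P K^{2}\right) = 8 + K + 2 P + P K^{2}$)
$n{\left(C \right)} = 2 C \left(-177 + C\right)$ ($n{\left(C \right)} = \left(-177 + C\right) 2 C = 2 C \left(-177 + C\right)$)
$\frac{I{\left(-84,25 \right)}}{-45448} + \frac{n{\left(-209 \right)}}{-987} = \frac{8 - 84 + 2 \cdot 25 + 25 \left(-84\right)^{2}}{-45448} + \frac{2 \left(-209\right) \left(-177 - 209\right)}{-987} = \left(8 - 84 + 50 + 25 \cdot 7056\right) \left(- \frac{1}{45448}\right) + 2 \left(-209\right) \left(-386\right) \left(- \frac{1}{987}\right) = \left(8 - 84 + 50 + 176400\right) \left(- \frac{1}{45448}\right) + 161348 \left(- \frac{1}{987}\right) = 176374 \left(- \frac{1}{45448}\right) - \frac{161348}{987} = - \frac{88187}{22724} - \frac{161348}{987} = - \frac{3753512521}{22428588}$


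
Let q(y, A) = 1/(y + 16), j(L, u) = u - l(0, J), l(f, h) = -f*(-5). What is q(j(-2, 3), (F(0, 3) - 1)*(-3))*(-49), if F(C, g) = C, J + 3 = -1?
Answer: -49/19 ≈ -2.5789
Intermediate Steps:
J = -4 (J = -3 - 1 = -4)
l(f, h) = 5*f
j(L, u) = u (j(L, u) = u - 5*0 = u - 1*0 = u + 0 = u)
q(y, A) = 1/(16 + y)
q(j(-2, 3), (F(0, 3) - 1)*(-3))*(-49) = -49/(16 + 3) = -49/19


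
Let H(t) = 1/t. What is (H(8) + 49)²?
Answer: 154449/64 ≈ 2413.3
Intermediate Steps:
(H(8) + 49)² = (1/8 + 49)² = (⅛ + 49)² = (393/8)² = 154449/64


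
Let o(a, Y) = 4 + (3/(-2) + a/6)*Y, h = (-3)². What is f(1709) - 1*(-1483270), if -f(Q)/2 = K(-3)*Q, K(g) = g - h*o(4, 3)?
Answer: 1539667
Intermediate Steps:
h = 9
o(a, Y) = 4 + Y*(-3/2 + a/6) (o(a, Y) = 4 + (3*(-½) + a*(⅙))*Y = 4 + (-3/2 + a/6)*Y = 4 + Y*(-3/2 + a/6))
K(g) = -27/2 + g (K(g) = g - 9*(4 - 3/2*3 + (⅙)*3*4) = g - 9*(4 - 9/2 + 2) = g - 9*3/2 = g - 1*27/2 = g - 27/2 = -27/2 + g)
f(Q) = 33*Q (f(Q) = -2*(-27/2 - 3)*Q = -(-33)*Q = 33*Q)
f(1709) - 1*(-1483270) = 33*1709 - 1*(-1483270) = 56397 + 1483270 = 1539667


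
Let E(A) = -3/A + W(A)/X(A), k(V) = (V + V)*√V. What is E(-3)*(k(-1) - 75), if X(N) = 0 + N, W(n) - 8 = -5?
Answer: 0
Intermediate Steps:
W(n) = 3 (W(n) = 8 - 5 = 3)
X(N) = N
k(V) = 2*V^(3/2) (k(V) = (2*V)*√V = 2*V^(3/2))
E(A) = 0 (E(A) = -3/A + 3/A = 0)
E(-3)*(k(-1) - 75) = 0*(2*(-1)^(3/2) - 75) = 0*(2*(-I) - 75) = 0*(-2*I - 75) = 0*(-75 - 2*I) = 0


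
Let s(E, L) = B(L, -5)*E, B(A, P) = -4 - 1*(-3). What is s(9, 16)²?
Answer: 81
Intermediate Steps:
B(A, P) = -1 (B(A, P) = -4 + 3 = -1)
s(E, L) = -E
s(9, 16)² = (-1*9)² = (-9)² = 81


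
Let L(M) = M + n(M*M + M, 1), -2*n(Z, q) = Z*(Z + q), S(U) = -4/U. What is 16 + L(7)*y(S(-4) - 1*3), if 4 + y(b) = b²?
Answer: 16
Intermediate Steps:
y(b) = -4 + b²
n(Z, q) = -Z*(Z + q)/2
L(M) = M - (M + M²)*(1 + M + M²)/2 (L(M) = M - (M*M + M)*((M*M + M) + 1)/2 = M - (M² + M)*((M² + M) + 1)/2 = M - (M + M²)*((M + M²) + 1)/2 = M - (M + M²)*(1 + M + M²)/2)
16 + L(7)*y(S(-4) - 1*3) = 16 + ((½)*7*(2 - (1 + 7)*(1 + 7*(1 + 7))))*(-4 + (-4/(-4) - 1*3)²) = 16 + ((½)*7*(2 - 1*8*(1 + 7*8)))*(-4 + (-4*(-¼) - 3)²) = 16 + ((½)*7*(2 - 1*8*(1 + 56)))*(-4 + (1 - 3)²) = 16 + ((½)*7*(2 - 1*8*57))*(-4 + (-2)²) = 16 + ((½)*7*(2 - 456))*(-4 + 4) = 16 + ((½)*7*(-454))*0 = 16 - 1589*0 = 16 + 0 = 16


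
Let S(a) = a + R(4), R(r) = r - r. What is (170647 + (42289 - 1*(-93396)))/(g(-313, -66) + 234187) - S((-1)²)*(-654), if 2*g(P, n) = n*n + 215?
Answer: 309918694/472945 ≈ 655.29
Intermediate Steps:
g(P, n) = 215/2 + n²/2 (g(P, n) = (n*n + 215)/2 = (n² + 215)/2 = (215 + n²)/2 = 215/2 + n²/2)
R(r) = 0
S(a) = a (S(a) = a + 0 = a)
(170647 + (42289 - 1*(-93396)))/(g(-313, -66) + 234187) - S((-1)²)*(-654) = (170647 + (42289 - 1*(-93396)))/((215/2 + (½)*(-66)²) + 234187) - (-1)²*(-654) = (170647 + (42289 + 93396))/((215/2 + (½)*4356) + 234187) - (-654) = (170647 + 135685)/((215/2 + 2178) + 234187) - 1*(-654) = 306332/(4571/2 + 234187) + 654 = 306332/(472945/2) + 654 = 306332*(2/472945) + 654 = 612664/472945 + 654 = 309918694/472945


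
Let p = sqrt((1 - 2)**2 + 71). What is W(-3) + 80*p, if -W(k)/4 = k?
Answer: 12 + 480*sqrt(2) ≈ 690.82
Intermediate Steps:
W(k) = -4*k
p = 6*sqrt(2) (p = sqrt((-1)**2 + 71) = sqrt(1 + 71) = sqrt(72) = 6*sqrt(2) ≈ 8.4853)
W(-3) + 80*p = -4*(-3) + 80*(6*sqrt(2)) = 12 + 480*sqrt(2)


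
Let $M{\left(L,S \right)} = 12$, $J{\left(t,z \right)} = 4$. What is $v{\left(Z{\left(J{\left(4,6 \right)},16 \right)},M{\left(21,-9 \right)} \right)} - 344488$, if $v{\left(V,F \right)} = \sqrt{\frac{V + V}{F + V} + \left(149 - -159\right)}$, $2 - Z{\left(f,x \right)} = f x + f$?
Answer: $-344488 + \frac{\sqrt{2794}}{3} \approx -3.4447 \cdot 10^{5}$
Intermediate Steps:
$Z{\left(f,x \right)} = 2 - f - f x$ ($Z{\left(f,x \right)} = 2 - \left(f x + f\right) = 2 - \left(f + f x\right) = 2 - f - f x$)
$v{\left(V,F \right)} = \sqrt{308 + \frac{2 V}{F + V}}$ ($v{\left(V,F \right)} = \sqrt{\frac{2 V}{F + V} + \left(149 + 159\right)} = \sqrt{\frac{2 V}{F + V} + 308} = \sqrt{308 + \frac{2 V}{F + V}}$)
$v{\left(Z{\left(J{\left(4,6 \right)},16 \right)},M{\left(21,-9 \right)} \right)} - 344488 = \sqrt{2} \sqrt{\frac{154 \cdot 12 + 155 \left(2 - 4 - 4 \cdot 16\right)}{12 - \left(2 + 64\right)}} - 344488 = \sqrt{2} \sqrt{\frac{1848 + 155 \left(2 - 4 - 64\right)}{12 - 66}} - 344488 = \sqrt{2} \sqrt{\frac{1848 + 155 \left(-66\right)}{12 - 66}} - 344488 = \sqrt{2} \sqrt{\frac{1848 - 10230}{-54}} - 344488 = \sqrt{2} \sqrt{\left(- \frac{1}{54}\right) \left(-8382\right)} - 344488 = \sqrt{2} \sqrt{\frac{1397}{9}} - 344488 = \sqrt{2} \frac{\sqrt{1397}}{3} - 344488 = \frac{\sqrt{2794}}{3} - 344488 = -344488 + \frac{\sqrt{2794}}{3}$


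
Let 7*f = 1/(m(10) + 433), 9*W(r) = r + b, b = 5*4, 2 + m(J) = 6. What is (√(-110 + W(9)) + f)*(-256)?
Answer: -256/3059 - 7936*I/3 ≈ -0.083687 - 2645.3*I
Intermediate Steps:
m(J) = 4 (m(J) = -2 + 6 = 4)
b = 20
W(r) = 20/9 + r/9 (W(r) = (r + 20)/9 = (20 + r)/9 = 20/9 + r/9)
f = 1/3059 (f = 1/(7*(4 + 433)) = (⅐)/437 = (⅐)*(1/437) = 1/3059 ≈ 0.00032690)
(√(-110 + W(9)) + f)*(-256) = (√(-110 + (20/9 + (⅑)*9)) + 1/3059)*(-256) = (√(-110 + (20/9 + 1)) + 1/3059)*(-256) = (√(-110 + 29/9) + 1/3059)*(-256) = (√(-961/9) + 1/3059)*(-256) = (31*I/3 + 1/3059)*(-256) = (1/3059 + 31*I/3)*(-256) = -256/3059 - 7936*I/3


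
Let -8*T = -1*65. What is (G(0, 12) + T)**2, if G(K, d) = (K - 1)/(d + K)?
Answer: 37249/576 ≈ 64.668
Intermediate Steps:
G(K, d) = (-1 + K)/(K + d)
T = 65/8 (T = -(-1)*65/8 = -1/8*(-65) = 65/8 ≈ 8.1250)
(G(0, 12) + T)**2 = ((-1 + 0)/(0 + 12) + 65/8)**2 = (-1/12 + 65/8)**2 = (193/24)**2 = 37249/576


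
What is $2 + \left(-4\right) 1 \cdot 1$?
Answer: $-2$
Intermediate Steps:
$2 + \left(-4\right) 1 \cdot 1 = 2 - 4 = -2$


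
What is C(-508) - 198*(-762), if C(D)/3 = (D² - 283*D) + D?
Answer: 1354836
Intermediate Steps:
C(D) = -846*D + 3*D² (C(D) = 3*((D² - 283*D) + D) = 3*(D² - 282*D) = -846*D + 3*D²)
C(-508) - 198*(-762) = 3*(-508)*(-282 - 508) - 198*(-762) = 3*(-508)*(-790) - 1*(-150876) = 1203960 + 150876 = 1354836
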